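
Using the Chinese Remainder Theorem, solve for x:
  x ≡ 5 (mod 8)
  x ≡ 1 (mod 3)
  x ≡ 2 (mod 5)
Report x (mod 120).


Moduli 8, 3, 5 are pairwise coprime; by CRT there is a unique solution modulo M = 8 · 3 · 5 = 120.
Solve pairwise, accumulating the modulus:
  Start with x ≡ 5 (mod 8).
  Combine with x ≡ 1 (mod 3): since gcd(8, 3) = 1, we get a unique residue mod 24.
    Write x = 5 + 8·t and substitute into x ≡ 1 (mod 3): 8·t ≡ 1 − 5 = -4 (mod 3).
    Reduce coefficients mod 3: 2·t ≡ 2 (mod 3).
    The inverse of 2 mod 3 is 2 (since 2·2 = 4 = 1·3 + 1), so t ≡ 2·2 = 4 ≡ 1 (mod 3).
    Then x = 5 + 8·1 = 13, valid modulo lcm(8, 3) = 24: x ≡ 13 (mod 24).
  Combine with x ≡ 2 (mod 5): since gcd(24, 5) = 1, we get a unique residue mod 120.
    Write x = 13 + 24·t and substitute into x ≡ 2 (mod 5): 24·t ≡ 2 − 13 = -11 (mod 5).
    Reduce coefficients mod 5: 4·t ≡ 4 (mod 5).
    The inverse of 4 mod 5 is 4 (since 4·4 = 16 = 3·5 + 1), so t ≡ 4·4 = 16 ≡ 1 (mod 5).
    Then x = 13 + 24·1 = 37, valid modulo lcm(24, 5) = 120: x ≡ 37 (mod 120).
Verify: 37 mod 8 = 5 ✓, 37 mod 3 = 1 ✓, 37 mod 5 = 2 ✓.

x ≡ 37 (mod 120).


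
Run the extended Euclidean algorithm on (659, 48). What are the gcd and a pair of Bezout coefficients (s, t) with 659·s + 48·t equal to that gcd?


Euclidean algorithm on (659, 48) — divide until remainder is 0:
  659 = 13 · 48 + 35
  48 = 1 · 35 + 13
  35 = 2 · 13 + 9
  13 = 1 · 9 + 4
  9 = 2 · 4 + 1
  4 = 4 · 1 + 0
gcd(659, 48) = 1.
Track Bezout coefficients alongside the remainders: start with r₀ = 659 = a·1 + b·0 (s = 1, t = 0) and r₁ = 48 = a·0 + b·1 (s = 0, t = 1); each new remainder r_{k+1} = r_{k-1} − q_k·r_k inherits s_{k+1} = s_{k-1} − q_k·s_k, t_{k+1} = t_{k-1} − q_k·t_k, so r_k = a·s_k + b·t_k at every step:
  q = 13: r = 35, s = 1 − 13·0 = 1, t = 0 − 13·1 = -13  (check: 659·1 + 48·(-13) = 35)
  q = 1: r = 13, s = 0 − 1·1 = -1, t = 1 − 1·(-13) = 14  (check: 659·(-1) + 48·14 = 13)
  q = 2: r = 9, s = 1 − 2·(-1) = 3, t = -13 − 2·14 = -41  (check: 659·3 + 48·(-41) = 9)
  q = 1: r = 4, s = -1 − 1·3 = -4, t = 14 − 1·(-41) = 55  (check: 659·(-4) + 48·55 = 4)
  q = 2: r = 1, s = 3 − 2·(-4) = 11, t = -41 − 2·55 = -151  (check: 659·11 + 48·(-151) = 1)
The row with r = 1 (the gcd) gives the Bezout coefficients s = 11, t = -151.
Result: 659 · (11) + 48 · (-151) = 1.

gcd(659, 48) = 1; s = 11, t = -151 (check: 659·11 + 48·(-151) = 1).


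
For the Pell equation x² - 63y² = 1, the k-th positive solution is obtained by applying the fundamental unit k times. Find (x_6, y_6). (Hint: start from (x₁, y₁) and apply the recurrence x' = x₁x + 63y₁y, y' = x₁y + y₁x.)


Step 1: Find the fundamental solution (x₁, y₁) of x² - 63y² = 1.
  Expand √63 as a continued fraction. a₀ = ⌊√63⌋ = 7; iterate m_{k+1} = d_k·a_k − m_k, d_{k+1} = (63 − m_{k+1}²)/d_k, a_{k+1} = ⌊(a₀ + m_{k+1})/d_{k+1}⌋ (starting m₀ = 0, d₀ = 1), with convergents p_k = a_k·p_{k-1} + p_{k-2}, q_k = a_k·q_{k-1} + q_{k-2} (p₋₁ = 1, q₋₁ = 0):
  k = 0: a₀ = 7; p₀/q₀ = 7/1; p₀² − 63·q₀² = 49 − 63 = -14.
  k = 1: m = 7, d = 14, a = ⌊(7 + 7)/14⌋ = 1; p/q = (1·7 + 1)/(1·1 + 0) = 8/1; p² − 63·q² = 64 − 63 = 1.
  The first convergent with p² − 63·q² = 1 gives the fundamental solution (x₁, y₁) = (8, 1).
Step 2: Apply the recurrence (x_{n+1}, y_{n+1}) = (x₁x_n + 63y₁y_n, x₁y_n + y₁x_n) repeatedly.
  From (x_1, y_1) = (8, 1): x_2 = 8·8 + 63·1·1 = 127; y_2 = 8·1 + 1·8 = 16.
  From (x_2, y_2) = (127, 16): x_3 = 8·127 + 63·1·16 = 2024; y_3 = 8·16 + 1·127 = 255.
  From (x_3, y_3) = (2024, 255): x_4 = 8·2024 + 63·1·255 = 32257; y_4 = 8·255 + 1·2024 = 4064.
  From (x_4, y_4) = (32257, 4064): x_5 = 8·32257 + 63·1·4064 = 514088; y_5 = 8·4064 + 1·32257 = 64769.
  From (x_5, y_5) = (514088, 64769): x_6 = 8·514088 + 63·1·64769 = 8193151; y_6 = 8·64769 + 1·514088 = 1032240.
Step 3: Verify x_6² - 63·y_6² = 67127723308801 - 67127723308800 = 1 (should be 1). ✓

(x_1, y_1) = (8, 1); (x_6, y_6) = (8193151, 1032240).


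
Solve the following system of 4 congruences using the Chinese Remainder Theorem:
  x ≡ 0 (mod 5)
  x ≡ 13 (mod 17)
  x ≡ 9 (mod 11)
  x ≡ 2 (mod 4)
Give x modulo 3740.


Product of moduli M = 5 · 17 · 11 · 4 = 3740.
Merge one congruence at a time:
  Start: x ≡ 0 (mod 5).
  Combine with x ≡ 13 (mod 17); new modulus lcm = 85.
    Write x = 0 + 5·t and substitute into x ≡ 13 (mod 17): 5·t ≡ 13 − 0 = 13 (mod 17).
    The inverse of 5 mod 17 is 7 (since 5·7 = 35 = 2·17 + 1), so t ≡ 7·13 = 91 ≡ 6 (mod 17).
    Then x = 0 + 5·6 = 30, valid modulo lcm(5, 17) = 85: x ≡ 30 (mod 85).
  Combine with x ≡ 9 (mod 11); new modulus lcm = 935.
    Write x = 30 + 85·t and substitute into x ≡ 9 (mod 11): 85·t ≡ 9 − 30 = -21 (mod 11).
    Reduce coefficients mod 11: 8·t ≡ 1 (mod 11).
    The inverse of 8 mod 11 is 7 (since 8·7 = 56 = 5·11 + 1), so t ≡ 7·1 = 7 ≡ 7 (mod 11).
    Then x = 30 + 85·7 = 625, valid modulo lcm(85, 11) = 935: x ≡ 625 (mod 935).
  Combine with x ≡ 2 (mod 4); new modulus lcm = 3740.
    Write x = 625 + 935·t and substitute into x ≡ 2 (mod 4): 935·t ≡ 2 − 625 = -623 (mod 4).
    Reduce coefficients mod 4: 3·t ≡ 1 (mod 4).
    The inverse of 3 mod 4 is 3 (since 3·3 = 9 = 2·4 + 1), so t ≡ 3·1 = 3 ≡ 3 (mod 4).
    Then x = 625 + 935·3 = 3430, valid modulo lcm(935, 4) = 3740: x ≡ 3430 (mod 3740).
Verify against each original: 3430 mod 5 = 0, 3430 mod 17 = 13, 3430 mod 11 = 9, 3430 mod 4 = 2.

x ≡ 3430 (mod 3740).


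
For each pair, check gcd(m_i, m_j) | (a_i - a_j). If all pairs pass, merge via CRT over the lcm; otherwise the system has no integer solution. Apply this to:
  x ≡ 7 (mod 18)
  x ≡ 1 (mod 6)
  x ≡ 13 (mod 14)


Moduli 18, 6, 14 are not pairwise coprime, so CRT works modulo lcm(m_i) when all pairwise compatibility conditions hold.
Pairwise compatibility: gcd(m_i, m_j) must divide a_i - a_j for every pair.
Merge one congruence at a time:
  Start: x ≡ 7 (mod 18).
  Combine with x ≡ 1 (mod 6): gcd(18, 6) = 6; 1 - 7 = -6, which IS divisible by 6, so compatible.
    Write x = 7 + 18·t and substitute into x ≡ 1 (mod 6): 18·t ≡ 1 − 7 = -6 (mod 6).
    Divide the congruence (and modulus) by g = 6: 3·t ≡ -1 (mod 1).
    Modulo 1 every t works; take t = 0.
    Then x = 7 + 18·0 = 7, valid modulo lcm(18, 6) = 18: x ≡ 7 (mod 18).
  Combine with x ≡ 13 (mod 14): gcd(18, 14) = 2; 13 - 7 = 6, which IS divisible by 2, so compatible.
    Write x = 7 + 18·t and substitute into x ≡ 13 (mod 14): 18·t ≡ 13 − 7 = 6 (mod 14).
    Divide the congruence (and modulus) by g = 2: 9·t ≡ 3 (mod 7).
    Reduce coefficients mod 7: 2·t ≡ 3 (mod 7).
    The inverse of 2 mod 7 is 4 (since 2·4 = 8 = 1·7 + 1), so t ≡ 4·3 = 12 ≡ 5 (mod 7).
    Then x = 7 + 18·5 = 97, valid modulo lcm(18, 14) = 126: x ≡ 97 (mod 126).
Verify: 97 mod 18 = 7, 97 mod 6 = 1, 97 mod 14 = 13.

x ≡ 97 (mod 126).


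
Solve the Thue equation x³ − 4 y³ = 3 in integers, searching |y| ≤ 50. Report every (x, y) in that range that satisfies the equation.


The equation is x³ - 4y³ = 3. For fixed y, x³ = 4·y³ + 3, so a solution requires the RHS to be a perfect cube.
Strategy: iterate y from -50 to 50, compute RHS = 4·y³ + 3, and check whether it is a (positive or negative) perfect cube.
Check small values of y:
  y = 0: RHS = 3 is not a perfect cube.
  y = 1: RHS = 7 is not a perfect cube.
  y = -1: RHS = -1 = (-1)³ ⇒ x = -1 works.
  y = 2: RHS = 35 is not a perfect cube.
  y = -2: RHS = -29 is not a perfect cube.
  y = 3: RHS = 111 is not a perfect cube.
  y = -3: RHS = -105 is not a perfect cube.
Continuing the search up to |y| = 50 finds no further solutions beyond those listed.
Collected solutions: (-1, -1).

Solutions (with |y| ≤ 50): (-1, -1).


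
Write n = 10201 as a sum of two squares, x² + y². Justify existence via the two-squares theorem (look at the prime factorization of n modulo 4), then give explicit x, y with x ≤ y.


Step 1: Factor n = 10201 = 101^2.
Step 2: Check the mod-4 condition on each prime factor: 101 ≡ 1 (mod 4), exponent 2.
All primes ≡ 3 (mod 4) appear to even exponent (or don't appear), so by the two-squares theorem n IS expressible as a sum of two squares.
Step 3: Build a representation. Here n = 101 · 101 is a product of primes ≡ 1 (mod 4). Each prime p ≡ 1 (mod 4) is itself a sum of two squares; find a² by testing p − a² for a perfect square:
  101: 101 − 1² = 100 = 10² ⇒ 101 = 1² + 10².
  Combine using the Brahmagupta–Fibonacci identity (a² + b²)(c² + d²) = (ac − bd)² + (ad + bc)² = (ac + bd)² + (ad − bc)²:
  101 · 101 = 10201: from (1² + 10²)(1² + 10²), take (1·1 − 10·10, 1·10 + 10·1) = (1 − 100, 10 + 10) = (-99, 20); dropping signs (only squares matter) gives (99, 20); check 99² + 20² = 9801 + 400 = 10201 ✓.
Step 4: Order so x ≤ y and verify: 20² + 99² = 400 + 9801 = 10201 = n. ✓

n = 10201 = 20² + 99² (one valid representation with x ≤ y).


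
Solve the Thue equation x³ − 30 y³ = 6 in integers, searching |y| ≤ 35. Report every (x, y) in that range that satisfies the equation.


The equation is x³ - 30y³ = 6. For fixed y, x³ = 30·y³ + 6, so a solution requires the RHS to be a perfect cube.
Strategy: iterate y from -35 to 35, compute RHS = 30·y³ + 6, and check whether it is a (positive or negative) perfect cube.
Check small values of y:
  y = 0: RHS = 6 is not a perfect cube.
  y = 1: RHS = 36 is not a perfect cube.
  y = -1: RHS = -24 is not a perfect cube.
  y = 2: RHS = 246 is not a perfect cube.
  y = -2: RHS = -234 is not a perfect cube.
  y = 3: RHS = 816 is not a perfect cube.
  y = -3: RHS = -804 is not a perfect cube.
Continuing the search up to |y| = 35 finds no solutions either.
No (x, y) in the scanned range satisfies the equation.

No integer solutions with |y| ≤ 35.


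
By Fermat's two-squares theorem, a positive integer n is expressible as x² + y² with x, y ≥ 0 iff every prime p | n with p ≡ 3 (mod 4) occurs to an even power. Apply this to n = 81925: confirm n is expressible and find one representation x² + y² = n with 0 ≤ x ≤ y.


Step 1: Factor n = 81925 = 5^2 · 29 · 113.
Step 2: Check the mod-4 condition on each prime factor: 5 ≡ 1 (mod 4), exponent 2; 29 ≡ 1 (mod 4), exponent 1; 113 ≡ 1 (mod 4), exponent 1.
All primes ≡ 3 (mod 4) appear to even exponent (or don't appear), so by the two-squares theorem n IS expressible as a sum of two squares.
Step 3: Build a representation. Group n = k² · m with k = 5 and m = 29 · 113 = 3277 (a product of primes ≡ 1 (mod 4)); a representation of m scales to one of n via (k·x)² + (k·y)² = k²(x² + y²). Each prime p ≡ 1 (mod 4) is itself a sum of two squares; find a² by testing p − a² for a perfect square:
  29: 29 − 1² = 28, 29 − 2² = 25 = 5² ⇒ 29 = 2² + 5².
  113: 113 − 1² = 112, 113 − 2² = 109, 113 − 3² = 104, 113 − 4² = 97, 113 − 5² = 88, 113 − 6² = 77, 113 − 7² = 64 = 8² ⇒ 113 = 7² + 8².
  Combine using the Brahmagupta–Fibonacci identity (a² + b²)(c² + d²) = (ac − bd)² + (ad + bc)² = (ac + bd)² + (ad − bc)²:
  29 · 113 = 3277: from (2² + 5²)(7² + 8²), take (2·7 − 5·8, 2·8 + 5·7) = (14 − 40, 16 + 35) = (-26, 51); dropping signs (only squares matter) gives (26, 51); check 26² + 51² = 676 + 2601 = 3277 ✓.
  Scale by k = 5: (5·26, 5·51) = (130, 255).
Step 4: Order so x ≤ y and verify: 130² + 255² = 16900 + 65025 = 81925 = n. ✓

n = 81925 = 130² + 255² (one valid representation with x ≤ y).


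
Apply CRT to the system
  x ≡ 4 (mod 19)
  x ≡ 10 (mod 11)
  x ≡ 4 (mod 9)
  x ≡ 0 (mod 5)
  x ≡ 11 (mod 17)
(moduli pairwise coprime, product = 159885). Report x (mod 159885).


Product of moduli M = 19 · 11 · 9 · 5 · 17 = 159885.
Merge one congruence at a time:
  Start: x ≡ 4 (mod 19).
  Combine with x ≡ 10 (mod 11); new modulus lcm = 209.
    Write x = 4 + 19·t and substitute into x ≡ 10 (mod 11): 19·t ≡ 10 − 4 = 6 (mod 11).
    Reduce coefficients mod 11: 8·t ≡ 6 (mod 11).
    The inverse of 8 mod 11 is 7 (since 8·7 = 56 = 5·11 + 1), so t ≡ 7·6 = 42 ≡ 9 (mod 11).
    Then x = 4 + 19·9 = 175, valid modulo lcm(19, 11) = 209: x ≡ 175 (mod 209).
  Combine with x ≡ 4 (mod 9); new modulus lcm = 1881.
    Write x = 175 + 209·t and substitute into x ≡ 4 (mod 9): 209·t ≡ 4 − 175 = -171 (mod 9).
    Reduce coefficients mod 9: 2·t ≡ 0 (mod 9).
    The inverse of 2 mod 9 is 5 (since 2·5 = 10 = 1·9 + 1), so t ≡ 5·0 = 0 ≡ 0 (mod 9).
    Then x = 175 + 209·0 = 175, valid modulo lcm(209, 9) = 1881: x ≡ 175 (mod 1881).
  Combine with x ≡ 0 (mod 5); new modulus lcm = 9405.
    Write x = 175 + 1881·t and substitute into x ≡ 0 (mod 5): 1881·t ≡ 0 − 175 = -175 (mod 5).
    Reduce coefficients mod 5: 1·t ≡ 0 (mod 5).
    So t ≡ 0 (mod 5).
    Then x = 175 + 1881·0 = 175, valid modulo lcm(1881, 5) = 9405: x ≡ 175 (mod 9405).
  Combine with x ≡ 11 (mod 17); new modulus lcm = 159885.
    Write x = 175 + 9405·t and substitute into x ≡ 11 (mod 17): 9405·t ≡ 11 − 175 = -164 (mod 17).
    Reduce coefficients mod 17: 4·t ≡ 6 (mod 17).
    The inverse of 4 mod 17 is 13 (since 4·13 = 52 = 3·17 + 1), so t ≡ 13·6 = 78 ≡ 10 (mod 17).
    Then x = 175 + 9405·10 = 94225, valid modulo lcm(9405, 17) = 159885: x ≡ 94225 (mod 159885).
Verify against each original: 94225 mod 19 = 4, 94225 mod 11 = 10, 94225 mod 9 = 4, 94225 mod 5 = 0, 94225 mod 17 = 11.

x ≡ 94225 (mod 159885).


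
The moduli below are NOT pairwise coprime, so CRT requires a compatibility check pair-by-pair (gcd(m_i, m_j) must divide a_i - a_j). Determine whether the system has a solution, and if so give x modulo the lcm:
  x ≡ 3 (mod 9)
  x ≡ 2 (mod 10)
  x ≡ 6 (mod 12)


Moduli 9, 10, 12 are not pairwise coprime, so CRT works modulo lcm(m_i) when all pairwise compatibility conditions hold.
Pairwise compatibility: gcd(m_i, m_j) must divide a_i - a_j for every pair.
Merge one congruence at a time:
  Start: x ≡ 3 (mod 9).
  Combine with x ≡ 2 (mod 10): gcd(9, 10) = 1; 2 - 3 = -1, which IS divisible by 1, so compatible.
    Write x = 3 + 9·t and substitute into x ≡ 2 (mod 10): 9·t ≡ 2 − 3 = -1 (mod 10).
    Reduce coefficients mod 10: 9·t ≡ 9 (mod 10).
    The inverse of 9 mod 10 is 9 (since 9·9 = 81 = 8·10 + 1), so t ≡ 9·9 = 81 ≡ 1 (mod 10).
    Then x = 3 + 9·1 = 12, valid modulo lcm(9, 10) = 90: x ≡ 12 (mod 90).
  Combine with x ≡ 6 (mod 12): gcd(90, 12) = 6; 6 - 12 = -6, which IS divisible by 6, so compatible.
    Write x = 12 + 90·t and substitute into x ≡ 6 (mod 12): 90·t ≡ 6 − 12 = -6 (mod 12).
    Divide the congruence (and modulus) by g = 6: 15·t ≡ -1 (mod 2).
    Reduce coefficients mod 2: 1·t ≡ 1 (mod 2).
    So t ≡ 1 (mod 2).
    Then x = 12 + 90·1 = 102, valid modulo lcm(90, 12) = 180: x ≡ 102 (mod 180).
Verify: 102 mod 9 = 3, 102 mod 10 = 2, 102 mod 12 = 6.

x ≡ 102 (mod 180).


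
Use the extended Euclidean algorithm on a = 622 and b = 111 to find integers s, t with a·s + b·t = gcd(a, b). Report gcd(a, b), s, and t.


Euclidean algorithm on (622, 111) — divide until remainder is 0:
  622 = 5 · 111 + 67
  111 = 1 · 67 + 44
  67 = 1 · 44 + 23
  44 = 1 · 23 + 21
  23 = 1 · 21 + 2
  21 = 10 · 2 + 1
  2 = 2 · 1 + 0
gcd(622, 111) = 1.
Track Bezout coefficients alongside the remainders: start with r₀ = 622 = a·1 + b·0 (s = 1, t = 0) and r₁ = 111 = a·0 + b·1 (s = 0, t = 1); each new remainder r_{k+1} = r_{k-1} − q_k·r_k inherits s_{k+1} = s_{k-1} − q_k·s_k, t_{k+1} = t_{k-1} − q_k·t_k, so r_k = a·s_k + b·t_k at every step:
  q = 5: r = 67, s = 1 − 5·0 = 1, t = 0 − 5·1 = -5  (check: 622·1 + 111·(-5) = 67)
  q = 1: r = 44, s = 0 − 1·1 = -1, t = 1 − 1·(-5) = 6  (check: 622·(-1) + 111·6 = 44)
  q = 1: r = 23, s = 1 − 1·(-1) = 2, t = -5 − 1·6 = -11  (check: 622·2 + 111·(-11) = 23)
  q = 1: r = 21, s = -1 − 1·2 = -3, t = 6 − 1·(-11) = 17  (check: 622·(-3) + 111·17 = 21)
  q = 1: r = 2, s = 2 − 1·(-3) = 5, t = -11 − 1·17 = -28  (check: 622·5 + 111·(-28) = 2)
  q = 10: r = 1, s = -3 − 10·5 = -53, t = 17 − 10·(-28) = 297  (check: 622·(-53) + 111·297 = 1)
The row with r = 1 (the gcd) gives the Bezout coefficients s = -53, t = 297.
Result: 622 · (-53) + 111 · (297) = 1.

gcd(622, 111) = 1; s = -53, t = 297 (check: 622·(-53) + 111·297 = 1).


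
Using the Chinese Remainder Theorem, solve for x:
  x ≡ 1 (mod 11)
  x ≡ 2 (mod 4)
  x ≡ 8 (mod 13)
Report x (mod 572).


Moduli 11, 4, 13 are pairwise coprime; by CRT there is a unique solution modulo M = 11 · 4 · 13 = 572.
Solve pairwise, accumulating the modulus:
  Start with x ≡ 1 (mod 11).
  Combine with x ≡ 2 (mod 4): since gcd(11, 4) = 1, we get a unique residue mod 44.
    Write x = 1 + 11·t and substitute into x ≡ 2 (mod 4): 11·t ≡ 2 − 1 = 1 (mod 4).
    Reduce coefficients mod 4: 3·t ≡ 1 (mod 4).
    The inverse of 3 mod 4 is 3 (since 3·3 = 9 = 2·4 + 1), so t ≡ 3·1 = 3 ≡ 3 (mod 4).
    Then x = 1 + 11·3 = 34, valid modulo lcm(11, 4) = 44: x ≡ 34 (mod 44).
  Combine with x ≡ 8 (mod 13): since gcd(44, 13) = 1, we get a unique residue mod 572.
    Write x = 34 + 44·t and substitute into x ≡ 8 (mod 13): 44·t ≡ 8 − 34 = -26 (mod 13).
    Reduce coefficients mod 13: 5·t ≡ 0 (mod 13).
    The inverse of 5 mod 13 is 8 (since 5·8 = 40 = 3·13 + 1), so t ≡ 8·0 = 0 ≡ 0 (mod 13).
    Then x = 34 + 44·0 = 34, valid modulo lcm(44, 13) = 572: x ≡ 34 (mod 572).
Verify: 34 mod 11 = 1 ✓, 34 mod 4 = 2 ✓, 34 mod 13 = 8 ✓.

x ≡ 34 (mod 572).


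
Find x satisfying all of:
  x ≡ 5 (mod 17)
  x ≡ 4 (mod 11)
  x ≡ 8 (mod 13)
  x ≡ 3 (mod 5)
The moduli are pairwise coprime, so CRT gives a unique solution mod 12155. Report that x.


Product of moduli M = 17 · 11 · 13 · 5 = 12155.
Merge one congruence at a time:
  Start: x ≡ 5 (mod 17).
  Combine with x ≡ 4 (mod 11); new modulus lcm = 187.
    Write x = 5 + 17·t and substitute into x ≡ 4 (mod 11): 17·t ≡ 4 − 5 = -1 (mod 11).
    Reduce coefficients mod 11: 6·t ≡ 10 (mod 11).
    The inverse of 6 mod 11 is 2 (since 6·2 = 12 = 1·11 + 1), so t ≡ 2·10 = 20 ≡ 9 (mod 11).
    Then x = 5 + 17·9 = 158, valid modulo lcm(17, 11) = 187: x ≡ 158 (mod 187).
  Combine with x ≡ 8 (mod 13); new modulus lcm = 2431.
    Write x = 158 + 187·t and substitute into x ≡ 8 (mod 13): 187·t ≡ 8 − 158 = -150 (mod 13).
    Reduce coefficients mod 13: 5·t ≡ 6 (mod 13).
    The inverse of 5 mod 13 is 8 (since 5·8 = 40 = 3·13 + 1), so t ≡ 8·6 = 48 ≡ 9 (mod 13).
    Then x = 158 + 187·9 = 1841, valid modulo lcm(187, 13) = 2431: x ≡ 1841 (mod 2431).
  Combine with x ≡ 3 (mod 5); new modulus lcm = 12155.
    Write x = 1841 + 2431·t and substitute into x ≡ 3 (mod 5): 2431·t ≡ 3 − 1841 = -1838 (mod 5).
    Reduce coefficients mod 5: 1·t ≡ 2 (mod 5).
    So t ≡ 2 (mod 5).
    Then x = 1841 + 2431·2 = 6703, valid modulo lcm(2431, 5) = 12155: x ≡ 6703 (mod 12155).
Verify against each original: 6703 mod 17 = 5, 6703 mod 11 = 4, 6703 mod 13 = 8, 6703 mod 5 = 3.

x ≡ 6703 (mod 12155).


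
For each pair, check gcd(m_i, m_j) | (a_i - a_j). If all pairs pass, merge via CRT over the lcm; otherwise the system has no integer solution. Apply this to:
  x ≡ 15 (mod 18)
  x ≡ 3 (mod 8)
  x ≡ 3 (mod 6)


Moduli 18, 8, 6 are not pairwise coprime, so CRT works modulo lcm(m_i) when all pairwise compatibility conditions hold.
Pairwise compatibility: gcd(m_i, m_j) must divide a_i - a_j for every pair.
Merge one congruence at a time:
  Start: x ≡ 15 (mod 18).
  Combine with x ≡ 3 (mod 8): gcd(18, 8) = 2; 3 - 15 = -12, which IS divisible by 2, so compatible.
    Write x = 15 + 18·t and substitute into x ≡ 3 (mod 8): 18·t ≡ 3 − 15 = -12 (mod 8).
    Divide the congruence (and modulus) by g = 2: 9·t ≡ -6 (mod 4).
    Reduce coefficients mod 4: 1·t ≡ 2 (mod 4).
    So t ≡ 2 (mod 4).
    Then x = 15 + 18·2 = 51, valid modulo lcm(18, 8) = 72: x ≡ 51 (mod 72).
  Combine with x ≡ 3 (mod 6): gcd(72, 6) = 6; 3 - 51 = -48, which IS divisible by 6, so compatible.
    Write x = 51 + 72·t and substitute into x ≡ 3 (mod 6): 72·t ≡ 3 − 51 = -48 (mod 6).
    Divide the congruence (and modulus) by g = 6: 12·t ≡ -8 (mod 1).
    Modulo 1 every t works; take t = 0.
    Then x = 51 + 72·0 = 51, valid modulo lcm(72, 6) = 72: x ≡ 51 (mod 72).
Verify: 51 mod 18 = 15, 51 mod 8 = 3, 51 mod 6 = 3.

x ≡ 51 (mod 72).


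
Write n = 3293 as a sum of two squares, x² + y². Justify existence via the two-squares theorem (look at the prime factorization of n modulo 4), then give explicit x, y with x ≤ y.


Step 1: Factor n = 3293 = 37 · 89.
Step 2: Check the mod-4 condition on each prime factor: 37 ≡ 1 (mod 4), exponent 1; 89 ≡ 1 (mod 4), exponent 1.
All primes ≡ 3 (mod 4) appear to even exponent (or don't appear), so by the two-squares theorem n IS expressible as a sum of two squares.
Step 3: Build a representation. Here n = 37 · 89 is a product of primes ≡ 1 (mod 4). Each prime p ≡ 1 (mod 4) is itself a sum of two squares; find a² by testing p − a² for a perfect square:
  37: 37 − 1² = 36 = 6² ⇒ 37 = 1² + 6².
  89: 89 − 1² = 88, 89 − 2² = 85, 89 − 3² = 80, 89 − 4² = 73, 89 − 5² = 64 = 8² ⇒ 89 = 5² + 8².
  Combine using the Brahmagupta–Fibonacci identity (a² + b²)(c² + d²) = (ac − bd)² + (ad + bc)² = (ac + bd)² + (ad − bc)²:
  37 · 89 = 3293: from (1² + 6²)(5² + 8²), take (1·5 − 6·8, 1·8 + 6·5) = (5 − 48, 8 + 30) = (-43, 38); dropping signs (only squares matter) gives (43, 38); check 43² + 38² = 1849 + 1444 = 3293 ✓.
Step 4: Order so x ≤ y and verify: 38² + 43² = 1444 + 1849 = 3293 = n. ✓

n = 3293 = 38² + 43² (one valid representation with x ≤ y).


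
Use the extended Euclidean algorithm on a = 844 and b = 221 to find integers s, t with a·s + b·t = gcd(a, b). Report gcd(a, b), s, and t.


Euclidean algorithm on (844, 221) — divide until remainder is 0:
  844 = 3 · 221 + 181
  221 = 1 · 181 + 40
  181 = 4 · 40 + 21
  40 = 1 · 21 + 19
  21 = 1 · 19 + 2
  19 = 9 · 2 + 1
  2 = 2 · 1 + 0
gcd(844, 221) = 1.
Track Bezout coefficients alongside the remainders: start with r₀ = 844 = a·1 + b·0 (s = 1, t = 0) and r₁ = 221 = a·0 + b·1 (s = 0, t = 1); each new remainder r_{k+1} = r_{k-1} − q_k·r_k inherits s_{k+1} = s_{k-1} − q_k·s_k, t_{k+1} = t_{k-1} − q_k·t_k, so r_k = a·s_k + b·t_k at every step:
  q = 3: r = 181, s = 1 − 3·0 = 1, t = 0 − 3·1 = -3  (check: 844·1 + 221·(-3) = 181)
  q = 1: r = 40, s = 0 − 1·1 = -1, t = 1 − 1·(-3) = 4  (check: 844·(-1) + 221·4 = 40)
  q = 4: r = 21, s = 1 − 4·(-1) = 5, t = -3 − 4·4 = -19  (check: 844·5 + 221·(-19) = 21)
  q = 1: r = 19, s = -1 − 1·5 = -6, t = 4 − 1·(-19) = 23  (check: 844·(-6) + 221·23 = 19)
  q = 1: r = 2, s = 5 − 1·(-6) = 11, t = -19 − 1·23 = -42  (check: 844·11 + 221·(-42) = 2)
  q = 9: r = 1, s = -6 − 9·11 = -105, t = 23 − 9·(-42) = 401  (check: 844·(-105) + 221·401 = 1)
The row with r = 1 (the gcd) gives the Bezout coefficients s = -105, t = 401.
Result: 844 · (-105) + 221 · (401) = 1.

gcd(844, 221) = 1; s = -105, t = 401 (check: 844·(-105) + 221·401 = 1).


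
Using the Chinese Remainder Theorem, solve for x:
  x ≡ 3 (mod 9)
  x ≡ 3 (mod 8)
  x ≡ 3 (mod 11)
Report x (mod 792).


Moduli 9, 8, 11 are pairwise coprime; by CRT there is a unique solution modulo M = 9 · 8 · 11 = 792.
Solve pairwise, accumulating the modulus:
  Start with x ≡ 3 (mod 9).
  Combine with x ≡ 3 (mod 8): since gcd(9, 8) = 1, we get a unique residue mod 72.
    Write x = 3 + 9·t and substitute into x ≡ 3 (mod 8): 9·t ≡ 3 − 3 = 0 (mod 8).
    Reduce coefficients mod 8: 1·t ≡ 0 (mod 8).
    So t ≡ 0 (mod 8).
    Then x = 3 + 9·0 = 3, valid modulo lcm(9, 8) = 72: x ≡ 3 (mod 72).
  Combine with x ≡ 3 (mod 11): since gcd(72, 11) = 1, we get a unique residue mod 792.
    Write x = 3 + 72·t and substitute into x ≡ 3 (mod 11): 72·t ≡ 3 − 3 = 0 (mod 11).
    Reduce coefficients mod 11: 6·t ≡ 0 (mod 11).
    The inverse of 6 mod 11 is 2 (since 6·2 = 12 = 1·11 + 1), so t ≡ 2·0 = 0 ≡ 0 (mod 11).
    Then x = 3 + 72·0 = 3, valid modulo lcm(72, 11) = 792: x ≡ 3 (mod 792).
Verify: 3 mod 9 = 3 ✓, 3 mod 8 = 3 ✓, 3 mod 11 = 3 ✓.

x ≡ 3 (mod 792).


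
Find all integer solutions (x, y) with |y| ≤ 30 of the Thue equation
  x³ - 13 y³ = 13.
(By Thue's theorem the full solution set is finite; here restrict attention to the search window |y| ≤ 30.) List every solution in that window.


The equation is x³ - 13y³ = 13. For fixed y, x³ = 13·y³ + 13, so a solution requires the RHS to be a perfect cube.
Strategy: iterate y from -30 to 30, compute RHS = 13·y³ + 13, and check whether it is a (positive or negative) perfect cube.
Check small values of y:
  y = 0: RHS = 13 is not a perfect cube.
  y = 1: RHS = 26 is not a perfect cube.
  y = -1: RHS = 0 = (0)³ ⇒ x = 0 works.
  y = 2: RHS = 117 is not a perfect cube.
  y = -2: RHS = -91 is not a perfect cube.
  y = 3: RHS = 364 is not a perfect cube.
  y = -3: RHS = -338 is not a perfect cube.
Continuing the search up to |y| = 30 finds no further solutions beyond those listed.
Collected solutions: (0, -1).

Solutions (with |y| ≤ 30): (0, -1).


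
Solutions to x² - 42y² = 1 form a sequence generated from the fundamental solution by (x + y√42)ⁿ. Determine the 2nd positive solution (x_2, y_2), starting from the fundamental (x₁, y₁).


Step 1: Find the fundamental solution (x₁, y₁) of x² - 42y² = 1.
  Expand √42 as a continued fraction. a₀ = ⌊√42⌋ = 6; iterate m_{k+1} = d_k·a_k − m_k, d_{k+1} = (42 − m_{k+1}²)/d_k, a_{k+1} = ⌊(a₀ + m_{k+1})/d_{k+1}⌋ (starting m₀ = 0, d₀ = 1), with convergents p_k = a_k·p_{k-1} + p_{k-2}, q_k = a_k·q_{k-1} + q_{k-2} (p₋₁ = 1, q₋₁ = 0):
  k = 0: a₀ = 6; p₀/q₀ = 6/1; p₀² − 42·q₀² = 36 − 42 = -6.
  k = 1: m = 6, d = 6, a = ⌊(6 + 6)/6⌋ = 2; p/q = (2·6 + 1)/(2·1 + 0) = 13/2; p² − 42·q² = 169 − 168 = 1.
  The first convergent with p² − 42·q² = 1 gives the fundamental solution (x₁, y₁) = (13, 2).
Step 2: Apply the recurrence (x_{n+1}, y_{n+1}) = (x₁x_n + 42y₁y_n, x₁y_n + y₁x_n) repeatedly.
  From (x_1, y_1) = (13, 2): x_2 = 13·13 + 42·2·2 = 337; y_2 = 13·2 + 2·13 = 52.
Step 3: Verify x_2² - 42·y_2² = 113569 - 113568 = 1 (should be 1). ✓

(x_1, y_1) = (13, 2); (x_2, y_2) = (337, 52).


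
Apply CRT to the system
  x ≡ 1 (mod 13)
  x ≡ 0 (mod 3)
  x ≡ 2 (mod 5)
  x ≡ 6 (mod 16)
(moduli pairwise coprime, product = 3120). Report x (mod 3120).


Product of moduli M = 13 · 3 · 5 · 16 = 3120.
Merge one congruence at a time:
  Start: x ≡ 1 (mod 13).
  Combine with x ≡ 0 (mod 3); new modulus lcm = 39.
    Write x = 1 + 13·t and substitute into x ≡ 0 (mod 3): 13·t ≡ 0 − 1 = -1 (mod 3).
    Reduce coefficients mod 3: 1·t ≡ 2 (mod 3).
    So t ≡ 2 (mod 3).
    Then x = 1 + 13·2 = 27, valid modulo lcm(13, 3) = 39: x ≡ 27 (mod 39).
  Combine with x ≡ 2 (mod 5); new modulus lcm = 195.
    Write x = 27 + 39·t and substitute into x ≡ 2 (mod 5): 39·t ≡ 2 − 27 = -25 (mod 5).
    Reduce coefficients mod 5: 4·t ≡ 0 (mod 5).
    The inverse of 4 mod 5 is 4 (since 4·4 = 16 = 3·5 + 1), so t ≡ 4·0 = 0 ≡ 0 (mod 5).
    Then x = 27 + 39·0 = 27, valid modulo lcm(39, 5) = 195: x ≡ 27 (mod 195).
  Combine with x ≡ 6 (mod 16); new modulus lcm = 3120.
    Write x = 27 + 195·t and substitute into x ≡ 6 (mod 16): 195·t ≡ 6 − 27 = -21 (mod 16).
    Reduce coefficients mod 16: 3·t ≡ 11 (mod 16).
    The inverse of 3 mod 16 is 11 (since 3·11 = 33 = 2·16 + 1), so t ≡ 11·11 = 121 ≡ 9 (mod 16).
    Then x = 27 + 195·9 = 1782, valid modulo lcm(195, 16) = 3120: x ≡ 1782 (mod 3120).
Verify against each original: 1782 mod 13 = 1, 1782 mod 3 = 0, 1782 mod 5 = 2, 1782 mod 16 = 6.

x ≡ 1782 (mod 3120).


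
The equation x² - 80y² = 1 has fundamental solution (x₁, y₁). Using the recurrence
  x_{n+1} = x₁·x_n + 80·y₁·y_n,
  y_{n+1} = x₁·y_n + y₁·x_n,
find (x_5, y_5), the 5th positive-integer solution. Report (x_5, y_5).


Step 1: Find the fundamental solution (x₁, y₁) of x² - 80y² = 1.
  Expand √80 as a continued fraction. a₀ = ⌊√80⌋ = 8; iterate m_{k+1} = d_k·a_k − m_k, d_{k+1} = (80 − m_{k+1}²)/d_k, a_{k+1} = ⌊(a₀ + m_{k+1})/d_{k+1}⌋ (starting m₀ = 0, d₀ = 1), with convergents p_k = a_k·p_{k-1} + p_{k-2}, q_k = a_k·q_{k-1} + q_{k-2} (p₋₁ = 1, q₋₁ = 0):
  k = 0: a₀ = 8; p₀/q₀ = 8/1; p₀² − 80·q₀² = 64 − 80 = -16.
  k = 1: m = 8, d = 16, a = ⌊(8 + 8)/16⌋ = 1; p/q = (1·8 + 1)/(1·1 + 0) = 9/1; p² − 80·q² = 81 − 80 = 1.
  The first convergent with p² − 80·q² = 1 gives the fundamental solution (x₁, y₁) = (9, 1).
Step 2: Apply the recurrence (x_{n+1}, y_{n+1}) = (x₁x_n + 80y₁y_n, x₁y_n + y₁x_n) repeatedly.
  From (x_1, y_1) = (9, 1): x_2 = 9·9 + 80·1·1 = 161; y_2 = 9·1 + 1·9 = 18.
  From (x_2, y_2) = (161, 18): x_3 = 9·161 + 80·1·18 = 2889; y_3 = 9·18 + 1·161 = 323.
  From (x_3, y_3) = (2889, 323): x_4 = 9·2889 + 80·1·323 = 51841; y_4 = 9·323 + 1·2889 = 5796.
  From (x_4, y_4) = (51841, 5796): x_5 = 9·51841 + 80·1·5796 = 930249; y_5 = 9·5796 + 1·51841 = 104005.
Step 3: Verify x_5² - 80·y_5² = 865363202001 - 865363202000 = 1 (should be 1). ✓

(x_1, y_1) = (9, 1); (x_5, y_5) = (930249, 104005).


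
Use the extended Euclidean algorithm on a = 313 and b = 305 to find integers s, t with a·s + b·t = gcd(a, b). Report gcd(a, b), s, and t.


Euclidean algorithm on (313, 305) — divide until remainder is 0:
  313 = 1 · 305 + 8
  305 = 38 · 8 + 1
  8 = 8 · 1 + 0
gcd(313, 305) = 1.
Track Bezout coefficients alongside the remainders: start with r₀ = 313 = a·1 + b·0 (s = 1, t = 0) and r₁ = 305 = a·0 + b·1 (s = 0, t = 1); each new remainder r_{k+1} = r_{k-1} − q_k·r_k inherits s_{k+1} = s_{k-1} − q_k·s_k, t_{k+1} = t_{k-1} − q_k·t_k, so r_k = a·s_k + b·t_k at every step:
  q = 1: r = 8, s = 1 − 1·0 = 1, t = 0 − 1·1 = -1  (check: 313·1 + 305·(-1) = 8)
  q = 38: r = 1, s = 0 − 38·1 = -38, t = 1 − 38·(-1) = 39  (check: 313·(-38) + 305·39 = 1)
The row with r = 1 (the gcd) gives the Bezout coefficients s = -38, t = 39.
Result: 313 · (-38) + 305 · (39) = 1.

gcd(313, 305) = 1; s = -38, t = 39 (check: 313·(-38) + 305·39 = 1).


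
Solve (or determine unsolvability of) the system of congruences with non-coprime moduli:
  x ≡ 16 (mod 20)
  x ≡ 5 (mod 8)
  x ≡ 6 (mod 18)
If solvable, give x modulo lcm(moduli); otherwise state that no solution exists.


Moduli 20, 8, 18 are not pairwise coprime, so CRT works modulo lcm(m_i) when all pairwise compatibility conditions hold.
Pairwise compatibility: gcd(m_i, m_j) must divide a_i - a_j for every pair.
Merge one congruence at a time:
  Start: x ≡ 16 (mod 20).
  Combine with x ≡ 5 (mod 8): gcd(20, 8) = 4, and 5 - 16 = -11 is NOT divisible by 4.
    ⇒ system is inconsistent (no integer solution).

No solution (the system is inconsistent).


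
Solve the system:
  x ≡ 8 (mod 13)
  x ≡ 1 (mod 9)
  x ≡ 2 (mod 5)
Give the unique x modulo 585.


Moduli 13, 9, 5 are pairwise coprime; by CRT there is a unique solution modulo M = 13 · 9 · 5 = 585.
Solve pairwise, accumulating the modulus:
  Start with x ≡ 8 (mod 13).
  Combine with x ≡ 1 (mod 9): since gcd(13, 9) = 1, we get a unique residue mod 117.
    Write x = 8 + 13·t and substitute into x ≡ 1 (mod 9): 13·t ≡ 1 − 8 = -7 (mod 9).
    Reduce coefficients mod 9: 4·t ≡ 2 (mod 9).
    The inverse of 4 mod 9 is 7 (since 4·7 = 28 = 3·9 + 1), so t ≡ 7·2 = 14 ≡ 5 (mod 9).
    Then x = 8 + 13·5 = 73, valid modulo lcm(13, 9) = 117: x ≡ 73 (mod 117).
  Combine with x ≡ 2 (mod 5): since gcd(117, 5) = 1, we get a unique residue mod 585.
    Write x = 73 + 117·t and substitute into x ≡ 2 (mod 5): 117·t ≡ 2 − 73 = -71 (mod 5).
    Reduce coefficients mod 5: 2·t ≡ 4 (mod 5).
    The inverse of 2 mod 5 is 3 (since 2·3 = 6 = 1·5 + 1), so t ≡ 3·4 = 12 ≡ 2 (mod 5).
    Then x = 73 + 117·2 = 307, valid modulo lcm(117, 5) = 585: x ≡ 307 (mod 585).
Verify: 307 mod 13 = 8 ✓, 307 mod 9 = 1 ✓, 307 mod 5 = 2 ✓.

x ≡ 307 (mod 585).


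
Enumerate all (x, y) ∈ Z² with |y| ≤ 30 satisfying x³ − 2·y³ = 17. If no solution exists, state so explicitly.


The equation is x³ - 2y³ = 17. For fixed y, x³ = 2·y³ + 17, so a solution requires the RHS to be a perfect cube.
Strategy: iterate y from -30 to 30, compute RHS = 2·y³ + 17, and check whether it is a (positive or negative) perfect cube.
Check small values of y:
  y = 0: RHS = 17 is not a perfect cube.
  y = 1: RHS = 19 is not a perfect cube.
  y = -1: RHS = 15 is not a perfect cube.
  y = 2: RHS = 33 is not a perfect cube.
  y = -2: RHS = 1 = (1)³ ⇒ x = 1 works.
  y = 3: RHS = 71 is not a perfect cube.
  y = -3: RHS = -37 is not a perfect cube.
Continuing the search up to |y| = 30 finds no further solutions beyond those listed.
Collected solutions: (1, -2).

Solutions (with |y| ≤ 30): (1, -2).


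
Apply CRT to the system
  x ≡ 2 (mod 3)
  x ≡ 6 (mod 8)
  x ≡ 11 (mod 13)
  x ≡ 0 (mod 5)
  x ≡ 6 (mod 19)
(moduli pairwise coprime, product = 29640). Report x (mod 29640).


Product of moduli M = 3 · 8 · 13 · 5 · 19 = 29640.
Merge one congruence at a time:
  Start: x ≡ 2 (mod 3).
  Combine with x ≡ 6 (mod 8); new modulus lcm = 24.
    Write x = 2 + 3·t and substitute into x ≡ 6 (mod 8): 3·t ≡ 6 − 2 = 4 (mod 8).
    The inverse of 3 mod 8 is 3 (since 3·3 = 9 = 1·8 + 1), so t ≡ 3·4 = 12 ≡ 4 (mod 8).
    Then x = 2 + 3·4 = 14, valid modulo lcm(3, 8) = 24: x ≡ 14 (mod 24).
  Combine with x ≡ 11 (mod 13); new modulus lcm = 312.
    Write x = 14 + 24·t and substitute into x ≡ 11 (mod 13): 24·t ≡ 11 − 14 = -3 (mod 13).
    Reduce coefficients mod 13: 11·t ≡ 10 (mod 13).
    The inverse of 11 mod 13 is 6 (since 11·6 = 66 = 5·13 + 1), so t ≡ 6·10 = 60 ≡ 8 (mod 13).
    Then x = 14 + 24·8 = 206, valid modulo lcm(24, 13) = 312: x ≡ 206 (mod 312).
  Combine with x ≡ 0 (mod 5); new modulus lcm = 1560.
    Write x = 206 + 312·t and substitute into x ≡ 0 (mod 5): 312·t ≡ 0 − 206 = -206 (mod 5).
    Reduce coefficients mod 5: 2·t ≡ 4 (mod 5).
    The inverse of 2 mod 5 is 3 (since 2·3 = 6 = 1·5 + 1), so t ≡ 3·4 = 12 ≡ 2 (mod 5).
    Then x = 206 + 312·2 = 830, valid modulo lcm(312, 5) = 1560: x ≡ 830 (mod 1560).
  Combine with x ≡ 6 (mod 19); new modulus lcm = 29640.
    Write x = 830 + 1560·t and substitute into x ≡ 6 (mod 19): 1560·t ≡ 6 − 830 = -824 (mod 19).
    Reduce coefficients mod 19: 2·t ≡ 12 (mod 19).
    The inverse of 2 mod 19 is 10 (since 2·10 = 20 = 1·19 + 1), so t ≡ 10·12 = 120 ≡ 6 (mod 19).
    Then x = 830 + 1560·6 = 10190, valid modulo lcm(1560, 19) = 29640: x ≡ 10190 (mod 29640).
Verify against each original: 10190 mod 3 = 2, 10190 mod 8 = 6, 10190 mod 13 = 11, 10190 mod 5 = 0, 10190 mod 19 = 6.

x ≡ 10190 (mod 29640).


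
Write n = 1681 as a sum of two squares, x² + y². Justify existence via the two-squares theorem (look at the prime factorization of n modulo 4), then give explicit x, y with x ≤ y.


Step 1: Factor n = 1681 = 41^2.
Step 2: Check the mod-4 condition on each prime factor: 41 ≡ 1 (mod 4), exponent 2.
All primes ≡ 3 (mod 4) appear to even exponent (or don't appear), so by the two-squares theorem n IS expressible as a sum of two squares.
Step 3: Build a representation. Here n = 41 · 41 is a product of primes ≡ 1 (mod 4). Each prime p ≡ 1 (mod 4) is itself a sum of two squares; find a² by testing p − a² for a perfect square:
  41: 41 − 1² = 40, 41 − 2² = 37, 41 − 3² = 32, 41 − 4² = 25 = 5² ⇒ 41 = 4² + 5².
  Combine using the Brahmagupta–Fibonacci identity (a² + b²)(c² + d²) = (ac − bd)² + (ad + bc)² = (ac + bd)² + (ad − bc)²:
  41 · 41 = 1681: from (4² + 5²)(4² + 5²), take (4·4 − 5·5, 4·5 + 5·4) = (16 − 25, 20 + 20) = (-9, 40); dropping signs (only squares matter) gives (9, 40); check 9² + 40² = 81 + 1600 = 1681 ✓.
Step 4: Order so x ≤ y and verify: 9² + 40² = 81 + 1600 = 1681 = n. ✓

n = 1681 = 9² + 40² (one valid representation with x ≤ y).


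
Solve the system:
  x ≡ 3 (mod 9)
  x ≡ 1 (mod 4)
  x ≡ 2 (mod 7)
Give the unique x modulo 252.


Moduli 9, 4, 7 are pairwise coprime; by CRT there is a unique solution modulo M = 9 · 4 · 7 = 252.
Solve pairwise, accumulating the modulus:
  Start with x ≡ 3 (mod 9).
  Combine with x ≡ 1 (mod 4): since gcd(9, 4) = 1, we get a unique residue mod 36.
    Write x = 3 + 9·t and substitute into x ≡ 1 (mod 4): 9·t ≡ 1 − 3 = -2 (mod 4).
    Reduce coefficients mod 4: 1·t ≡ 2 (mod 4).
    So t ≡ 2 (mod 4).
    Then x = 3 + 9·2 = 21, valid modulo lcm(9, 4) = 36: x ≡ 21 (mod 36).
  Combine with x ≡ 2 (mod 7): since gcd(36, 7) = 1, we get a unique residue mod 252.
    Write x = 21 + 36·t and substitute into x ≡ 2 (mod 7): 36·t ≡ 2 − 21 = -19 (mod 7).
    Reduce coefficients mod 7: 1·t ≡ 2 (mod 7).
    So t ≡ 2 (mod 7).
    Then x = 21 + 36·2 = 93, valid modulo lcm(36, 7) = 252: x ≡ 93 (mod 252).
Verify: 93 mod 9 = 3 ✓, 93 mod 4 = 1 ✓, 93 mod 7 = 2 ✓.

x ≡ 93 (mod 252).


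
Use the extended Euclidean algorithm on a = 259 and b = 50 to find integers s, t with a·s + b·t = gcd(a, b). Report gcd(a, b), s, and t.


Euclidean algorithm on (259, 50) — divide until remainder is 0:
  259 = 5 · 50 + 9
  50 = 5 · 9 + 5
  9 = 1 · 5 + 4
  5 = 1 · 4 + 1
  4 = 4 · 1 + 0
gcd(259, 50) = 1.
Track Bezout coefficients alongside the remainders: start with r₀ = 259 = a·1 + b·0 (s = 1, t = 0) and r₁ = 50 = a·0 + b·1 (s = 0, t = 1); each new remainder r_{k+1} = r_{k-1} − q_k·r_k inherits s_{k+1} = s_{k-1} − q_k·s_k, t_{k+1} = t_{k-1} − q_k·t_k, so r_k = a·s_k + b·t_k at every step:
  q = 5: r = 9, s = 1 − 5·0 = 1, t = 0 − 5·1 = -5  (check: 259·1 + 50·(-5) = 9)
  q = 5: r = 5, s = 0 − 5·1 = -5, t = 1 − 5·(-5) = 26  (check: 259·(-5) + 50·26 = 5)
  q = 1: r = 4, s = 1 − 1·(-5) = 6, t = -5 − 1·26 = -31  (check: 259·6 + 50·(-31) = 4)
  q = 1: r = 1, s = -5 − 1·6 = -11, t = 26 − 1·(-31) = 57  (check: 259·(-11) + 50·57 = 1)
The row with r = 1 (the gcd) gives the Bezout coefficients s = -11, t = 57.
Result: 259 · (-11) + 50 · (57) = 1.

gcd(259, 50) = 1; s = -11, t = 57 (check: 259·(-11) + 50·57 = 1).


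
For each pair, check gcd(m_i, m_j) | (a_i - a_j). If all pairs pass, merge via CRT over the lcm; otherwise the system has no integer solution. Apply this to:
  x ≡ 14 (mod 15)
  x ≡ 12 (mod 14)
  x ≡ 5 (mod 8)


Moduli 15, 14, 8 are not pairwise coprime, so CRT works modulo lcm(m_i) when all pairwise compatibility conditions hold.
Pairwise compatibility: gcd(m_i, m_j) must divide a_i - a_j for every pair.
Merge one congruence at a time:
  Start: x ≡ 14 (mod 15).
  Combine with x ≡ 12 (mod 14): gcd(15, 14) = 1; 12 - 14 = -2, which IS divisible by 1, so compatible.
    Write x = 14 + 15·t and substitute into x ≡ 12 (mod 14): 15·t ≡ 12 − 14 = -2 (mod 14).
    Reduce coefficients mod 14: 1·t ≡ 12 (mod 14).
    So t ≡ 12 (mod 14).
    Then x = 14 + 15·12 = 194, valid modulo lcm(15, 14) = 210: x ≡ 194 (mod 210).
  Combine with x ≡ 5 (mod 8): gcd(210, 8) = 2, and 5 - 194 = -189 is NOT divisible by 2.
    ⇒ system is inconsistent (no integer solution).

No solution (the system is inconsistent).


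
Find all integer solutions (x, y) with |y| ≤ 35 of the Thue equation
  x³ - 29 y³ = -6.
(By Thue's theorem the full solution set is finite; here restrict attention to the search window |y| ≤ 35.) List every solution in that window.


The equation is x³ - 29y³ = -6. For fixed y, x³ = 29·y³ − 6, so a solution requires the RHS to be a perfect cube.
Strategy: iterate y from -35 to 35, compute RHS = 29·y³ − 6, and check whether it is a (positive or negative) perfect cube.
Check small values of y:
  y = 0: RHS = -6 is not a perfect cube.
  y = 1: RHS = 23 is not a perfect cube.
  y = -1: RHS = -35 is not a perfect cube.
  y = 2: RHS = 226 is not a perfect cube.
  y = -2: RHS = -238 is not a perfect cube.
  y = 3: RHS = 777 is not a perfect cube.
  y = -3: RHS = -789 is not a perfect cube.
Continuing the search up to |y| = 35 finds no solutions either.
No (x, y) in the scanned range satisfies the equation.

No integer solutions with |y| ≤ 35.
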